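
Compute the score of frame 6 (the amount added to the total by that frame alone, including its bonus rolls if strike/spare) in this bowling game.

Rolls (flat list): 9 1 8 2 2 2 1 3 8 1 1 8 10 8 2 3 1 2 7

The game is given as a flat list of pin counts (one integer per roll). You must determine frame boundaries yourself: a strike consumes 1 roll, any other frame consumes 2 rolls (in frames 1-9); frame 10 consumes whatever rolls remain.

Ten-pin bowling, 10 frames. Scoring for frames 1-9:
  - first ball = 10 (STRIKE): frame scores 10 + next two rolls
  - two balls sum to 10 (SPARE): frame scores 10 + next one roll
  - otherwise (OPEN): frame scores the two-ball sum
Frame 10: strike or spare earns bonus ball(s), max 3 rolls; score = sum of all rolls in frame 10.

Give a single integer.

Answer: 9

Derivation:
Frame 1: SPARE (9+1=10). 10 + next roll (8) = 18. Cumulative: 18
Frame 2: SPARE (8+2=10). 10 + next roll (2) = 12. Cumulative: 30
Frame 3: OPEN (2+2=4). Cumulative: 34
Frame 4: OPEN (1+3=4). Cumulative: 38
Frame 5: OPEN (8+1=9). Cumulative: 47
Frame 6: OPEN (1+8=9). Cumulative: 56
Frame 7: STRIKE. 10 + next two rolls (8+2) = 20. Cumulative: 76
Frame 8: SPARE (8+2=10). 10 + next roll (3) = 13. Cumulative: 89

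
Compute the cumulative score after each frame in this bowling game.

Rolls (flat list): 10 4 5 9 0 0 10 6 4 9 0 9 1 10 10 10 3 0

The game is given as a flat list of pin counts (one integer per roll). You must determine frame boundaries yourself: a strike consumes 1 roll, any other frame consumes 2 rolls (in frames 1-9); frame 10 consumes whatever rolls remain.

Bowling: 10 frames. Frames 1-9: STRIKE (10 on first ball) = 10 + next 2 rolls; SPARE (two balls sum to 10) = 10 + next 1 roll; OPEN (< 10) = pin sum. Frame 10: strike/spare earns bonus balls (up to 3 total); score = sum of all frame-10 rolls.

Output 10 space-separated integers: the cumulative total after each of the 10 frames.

Answer: 19 28 37 53 72 81 101 131 154 167

Derivation:
Frame 1: STRIKE. 10 + next two rolls (4+5) = 19. Cumulative: 19
Frame 2: OPEN (4+5=9). Cumulative: 28
Frame 3: OPEN (9+0=9). Cumulative: 37
Frame 4: SPARE (0+10=10). 10 + next roll (6) = 16. Cumulative: 53
Frame 5: SPARE (6+4=10). 10 + next roll (9) = 19. Cumulative: 72
Frame 6: OPEN (9+0=9). Cumulative: 81
Frame 7: SPARE (9+1=10). 10 + next roll (10) = 20. Cumulative: 101
Frame 8: STRIKE. 10 + next two rolls (10+10) = 30. Cumulative: 131
Frame 9: STRIKE. 10 + next two rolls (10+3) = 23. Cumulative: 154
Frame 10: STRIKE. Sum of all frame-10 rolls (10+3+0) = 13. Cumulative: 167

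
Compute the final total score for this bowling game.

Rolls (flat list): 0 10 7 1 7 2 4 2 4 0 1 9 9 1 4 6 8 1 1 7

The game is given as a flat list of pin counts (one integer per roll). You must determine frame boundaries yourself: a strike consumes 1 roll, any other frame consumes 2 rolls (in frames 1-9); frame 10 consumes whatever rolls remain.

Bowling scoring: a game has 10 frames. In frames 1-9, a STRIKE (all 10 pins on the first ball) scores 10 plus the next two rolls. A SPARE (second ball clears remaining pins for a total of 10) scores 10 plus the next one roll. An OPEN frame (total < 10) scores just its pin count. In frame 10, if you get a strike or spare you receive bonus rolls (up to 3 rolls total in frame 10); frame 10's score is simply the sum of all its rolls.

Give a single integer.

Answer: 112

Derivation:
Frame 1: SPARE (0+10=10). 10 + next roll (7) = 17. Cumulative: 17
Frame 2: OPEN (7+1=8). Cumulative: 25
Frame 3: OPEN (7+2=9). Cumulative: 34
Frame 4: OPEN (4+2=6). Cumulative: 40
Frame 5: OPEN (4+0=4). Cumulative: 44
Frame 6: SPARE (1+9=10). 10 + next roll (9) = 19. Cumulative: 63
Frame 7: SPARE (9+1=10). 10 + next roll (4) = 14. Cumulative: 77
Frame 8: SPARE (4+6=10). 10 + next roll (8) = 18. Cumulative: 95
Frame 9: OPEN (8+1=9). Cumulative: 104
Frame 10: OPEN. Sum of all frame-10 rolls (1+7) = 8. Cumulative: 112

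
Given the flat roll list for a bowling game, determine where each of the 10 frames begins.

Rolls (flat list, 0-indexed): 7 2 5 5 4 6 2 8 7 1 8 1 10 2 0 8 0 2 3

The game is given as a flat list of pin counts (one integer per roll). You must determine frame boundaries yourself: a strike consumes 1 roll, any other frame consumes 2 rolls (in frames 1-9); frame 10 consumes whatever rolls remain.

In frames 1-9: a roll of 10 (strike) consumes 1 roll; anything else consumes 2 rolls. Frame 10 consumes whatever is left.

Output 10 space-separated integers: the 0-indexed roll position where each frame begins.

Answer: 0 2 4 6 8 10 12 13 15 17

Derivation:
Frame 1 starts at roll index 0: rolls=7,2 (sum=9), consumes 2 rolls
Frame 2 starts at roll index 2: rolls=5,5 (sum=10), consumes 2 rolls
Frame 3 starts at roll index 4: rolls=4,6 (sum=10), consumes 2 rolls
Frame 4 starts at roll index 6: rolls=2,8 (sum=10), consumes 2 rolls
Frame 5 starts at roll index 8: rolls=7,1 (sum=8), consumes 2 rolls
Frame 6 starts at roll index 10: rolls=8,1 (sum=9), consumes 2 rolls
Frame 7 starts at roll index 12: roll=10 (strike), consumes 1 roll
Frame 8 starts at roll index 13: rolls=2,0 (sum=2), consumes 2 rolls
Frame 9 starts at roll index 15: rolls=8,0 (sum=8), consumes 2 rolls
Frame 10 starts at roll index 17: 2 remaining rolls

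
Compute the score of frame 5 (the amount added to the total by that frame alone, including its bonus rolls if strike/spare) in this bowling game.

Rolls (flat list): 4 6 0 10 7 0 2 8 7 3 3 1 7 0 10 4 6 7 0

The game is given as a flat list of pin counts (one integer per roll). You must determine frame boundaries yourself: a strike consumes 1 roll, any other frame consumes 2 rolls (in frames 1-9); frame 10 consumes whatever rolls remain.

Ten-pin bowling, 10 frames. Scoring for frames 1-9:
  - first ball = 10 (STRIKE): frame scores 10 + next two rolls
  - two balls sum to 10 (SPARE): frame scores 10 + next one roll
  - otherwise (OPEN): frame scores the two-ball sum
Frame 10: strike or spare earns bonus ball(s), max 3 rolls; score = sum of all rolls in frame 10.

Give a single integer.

Answer: 13

Derivation:
Frame 1: SPARE (4+6=10). 10 + next roll (0) = 10. Cumulative: 10
Frame 2: SPARE (0+10=10). 10 + next roll (7) = 17. Cumulative: 27
Frame 3: OPEN (7+0=7). Cumulative: 34
Frame 4: SPARE (2+8=10). 10 + next roll (7) = 17. Cumulative: 51
Frame 5: SPARE (7+3=10). 10 + next roll (3) = 13. Cumulative: 64
Frame 6: OPEN (3+1=4). Cumulative: 68
Frame 7: OPEN (7+0=7). Cumulative: 75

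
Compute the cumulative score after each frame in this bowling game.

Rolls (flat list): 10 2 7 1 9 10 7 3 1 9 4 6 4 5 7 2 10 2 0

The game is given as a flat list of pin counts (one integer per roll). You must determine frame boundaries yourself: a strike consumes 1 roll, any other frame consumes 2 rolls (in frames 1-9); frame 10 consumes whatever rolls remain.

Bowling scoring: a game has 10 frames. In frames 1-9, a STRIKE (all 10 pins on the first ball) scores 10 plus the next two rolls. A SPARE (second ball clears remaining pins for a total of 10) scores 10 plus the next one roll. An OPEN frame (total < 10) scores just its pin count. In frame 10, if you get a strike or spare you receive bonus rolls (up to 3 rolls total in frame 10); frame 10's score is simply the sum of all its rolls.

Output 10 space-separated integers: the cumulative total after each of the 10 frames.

Answer: 19 28 48 68 79 93 107 116 125 137

Derivation:
Frame 1: STRIKE. 10 + next two rolls (2+7) = 19. Cumulative: 19
Frame 2: OPEN (2+7=9). Cumulative: 28
Frame 3: SPARE (1+9=10). 10 + next roll (10) = 20. Cumulative: 48
Frame 4: STRIKE. 10 + next two rolls (7+3) = 20. Cumulative: 68
Frame 5: SPARE (7+3=10). 10 + next roll (1) = 11. Cumulative: 79
Frame 6: SPARE (1+9=10). 10 + next roll (4) = 14. Cumulative: 93
Frame 7: SPARE (4+6=10). 10 + next roll (4) = 14. Cumulative: 107
Frame 8: OPEN (4+5=9). Cumulative: 116
Frame 9: OPEN (7+2=9). Cumulative: 125
Frame 10: STRIKE. Sum of all frame-10 rolls (10+2+0) = 12. Cumulative: 137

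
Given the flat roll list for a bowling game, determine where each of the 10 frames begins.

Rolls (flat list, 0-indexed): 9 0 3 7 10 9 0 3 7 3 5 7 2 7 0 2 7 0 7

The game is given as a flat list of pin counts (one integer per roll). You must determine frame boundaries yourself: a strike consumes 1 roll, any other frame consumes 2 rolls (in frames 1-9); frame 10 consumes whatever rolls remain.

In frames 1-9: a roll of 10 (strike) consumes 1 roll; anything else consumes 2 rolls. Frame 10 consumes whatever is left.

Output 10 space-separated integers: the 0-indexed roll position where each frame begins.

Answer: 0 2 4 5 7 9 11 13 15 17

Derivation:
Frame 1 starts at roll index 0: rolls=9,0 (sum=9), consumes 2 rolls
Frame 2 starts at roll index 2: rolls=3,7 (sum=10), consumes 2 rolls
Frame 3 starts at roll index 4: roll=10 (strike), consumes 1 roll
Frame 4 starts at roll index 5: rolls=9,0 (sum=9), consumes 2 rolls
Frame 5 starts at roll index 7: rolls=3,7 (sum=10), consumes 2 rolls
Frame 6 starts at roll index 9: rolls=3,5 (sum=8), consumes 2 rolls
Frame 7 starts at roll index 11: rolls=7,2 (sum=9), consumes 2 rolls
Frame 8 starts at roll index 13: rolls=7,0 (sum=7), consumes 2 rolls
Frame 9 starts at roll index 15: rolls=2,7 (sum=9), consumes 2 rolls
Frame 10 starts at roll index 17: 2 remaining rolls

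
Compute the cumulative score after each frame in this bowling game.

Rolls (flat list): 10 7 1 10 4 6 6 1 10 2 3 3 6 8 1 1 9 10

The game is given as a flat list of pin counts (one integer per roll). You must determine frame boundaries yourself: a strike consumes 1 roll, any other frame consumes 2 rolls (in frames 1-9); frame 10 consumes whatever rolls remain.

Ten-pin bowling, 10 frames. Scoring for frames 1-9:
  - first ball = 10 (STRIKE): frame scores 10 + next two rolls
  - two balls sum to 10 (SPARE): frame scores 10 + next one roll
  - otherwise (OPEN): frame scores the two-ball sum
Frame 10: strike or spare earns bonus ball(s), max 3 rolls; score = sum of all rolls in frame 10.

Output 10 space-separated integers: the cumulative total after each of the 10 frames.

Answer: 18 26 46 62 69 84 89 98 107 127

Derivation:
Frame 1: STRIKE. 10 + next two rolls (7+1) = 18. Cumulative: 18
Frame 2: OPEN (7+1=8). Cumulative: 26
Frame 3: STRIKE. 10 + next two rolls (4+6) = 20. Cumulative: 46
Frame 4: SPARE (4+6=10). 10 + next roll (6) = 16. Cumulative: 62
Frame 5: OPEN (6+1=7). Cumulative: 69
Frame 6: STRIKE. 10 + next two rolls (2+3) = 15. Cumulative: 84
Frame 7: OPEN (2+3=5). Cumulative: 89
Frame 8: OPEN (3+6=9). Cumulative: 98
Frame 9: OPEN (8+1=9). Cumulative: 107
Frame 10: SPARE. Sum of all frame-10 rolls (1+9+10) = 20. Cumulative: 127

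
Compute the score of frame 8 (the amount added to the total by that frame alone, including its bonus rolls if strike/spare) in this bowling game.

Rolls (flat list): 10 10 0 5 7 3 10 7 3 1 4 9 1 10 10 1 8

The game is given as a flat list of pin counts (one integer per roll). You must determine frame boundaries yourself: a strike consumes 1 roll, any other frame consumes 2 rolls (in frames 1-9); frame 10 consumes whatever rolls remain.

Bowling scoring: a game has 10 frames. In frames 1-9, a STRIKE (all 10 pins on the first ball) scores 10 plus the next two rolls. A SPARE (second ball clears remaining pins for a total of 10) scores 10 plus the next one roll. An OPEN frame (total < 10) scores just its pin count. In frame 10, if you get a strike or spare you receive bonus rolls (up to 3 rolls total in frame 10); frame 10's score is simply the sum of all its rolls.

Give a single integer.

Frame 1: STRIKE. 10 + next two rolls (10+0) = 20. Cumulative: 20
Frame 2: STRIKE. 10 + next two rolls (0+5) = 15. Cumulative: 35
Frame 3: OPEN (0+5=5). Cumulative: 40
Frame 4: SPARE (7+3=10). 10 + next roll (10) = 20. Cumulative: 60
Frame 5: STRIKE. 10 + next two rolls (7+3) = 20. Cumulative: 80
Frame 6: SPARE (7+3=10). 10 + next roll (1) = 11. Cumulative: 91
Frame 7: OPEN (1+4=5). Cumulative: 96
Frame 8: SPARE (9+1=10). 10 + next roll (10) = 20. Cumulative: 116
Frame 9: STRIKE. 10 + next two rolls (10+1) = 21. Cumulative: 137
Frame 10: STRIKE. Sum of all frame-10 rolls (10+1+8) = 19. Cumulative: 156

Answer: 20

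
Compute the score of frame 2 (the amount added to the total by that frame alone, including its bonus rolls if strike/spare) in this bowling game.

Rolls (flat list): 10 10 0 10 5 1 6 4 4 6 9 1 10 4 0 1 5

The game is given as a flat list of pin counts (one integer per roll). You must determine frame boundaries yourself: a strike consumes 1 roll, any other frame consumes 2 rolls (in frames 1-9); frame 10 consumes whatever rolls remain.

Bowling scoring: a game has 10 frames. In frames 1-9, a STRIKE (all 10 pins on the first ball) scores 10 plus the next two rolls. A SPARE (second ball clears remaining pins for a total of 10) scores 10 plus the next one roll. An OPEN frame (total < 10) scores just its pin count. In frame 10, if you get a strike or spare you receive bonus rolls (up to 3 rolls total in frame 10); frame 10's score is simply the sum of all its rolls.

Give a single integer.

Frame 1: STRIKE. 10 + next two rolls (10+0) = 20. Cumulative: 20
Frame 2: STRIKE. 10 + next two rolls (0+10) = 20. Cumulative: 40
Frame 3: SPARE (0+10=10). 10 + next roll (5) = 15. Cumulative: 55
Frame 4: OPEN (5+1=6). Cumulative: 61

Answer: 20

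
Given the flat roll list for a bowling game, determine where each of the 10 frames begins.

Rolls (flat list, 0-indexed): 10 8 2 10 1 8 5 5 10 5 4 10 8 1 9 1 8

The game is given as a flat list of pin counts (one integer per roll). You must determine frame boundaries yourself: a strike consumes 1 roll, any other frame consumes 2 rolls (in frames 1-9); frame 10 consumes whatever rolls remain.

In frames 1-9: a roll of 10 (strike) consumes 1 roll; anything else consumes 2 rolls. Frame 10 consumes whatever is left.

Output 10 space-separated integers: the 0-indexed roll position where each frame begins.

Frame 1 starts at roll index 0: roll=10 (strike), consumes 1 roll
Frame 2 starts at roll index 1: rolls=8,2 (sum=10), consumes 2 rolls
Frame 3 starts at roll index 3: roll=10 (strike), consumes 1 roll
Frame 4 starts at roll index 4: rolls=1,8 (sum=9), consumes 2 rolls
Frame 5 starts at roll index 6: rolls=5,5 (sum=10), consumes 2 rolls
Frame 6 starts at roll index 8: roll=10 (strike), consumes 1 roll
Frame 7 starts at roll index 9: rolls=5,4 (sum=9), consumes 2 rolls
Frame 8 starts at roll index 11: roll=10 (strike), consumes 1 roll
Frame 9 starts at roll index 12: rolls=8,1 (sum=9), consumes 2 rolls
Frame 10 starts at roll index 14: 3 remaining rolls

Answer: 0 1 3 4 6 8 9 11 12 14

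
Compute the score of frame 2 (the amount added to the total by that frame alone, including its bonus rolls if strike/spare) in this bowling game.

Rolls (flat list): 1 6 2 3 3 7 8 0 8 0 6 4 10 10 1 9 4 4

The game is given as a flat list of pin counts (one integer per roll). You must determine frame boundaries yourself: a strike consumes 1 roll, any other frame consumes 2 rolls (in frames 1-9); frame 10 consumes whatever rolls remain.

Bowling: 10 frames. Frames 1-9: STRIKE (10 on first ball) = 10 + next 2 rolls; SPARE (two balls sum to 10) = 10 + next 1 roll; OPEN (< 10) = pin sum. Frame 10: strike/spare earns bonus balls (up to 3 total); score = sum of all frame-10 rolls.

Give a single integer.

Frame 1: OPEN (1+6=7). Cumulative: 7
Frame 2: OPEN (2+3=5). Cumulative: 12
Frame 3: SPARE (3+7=10). 10 + next roll (8) = 18. Cumulative: 30
Frame 4: OPEN (8+0=8). Cumulative: 38

Answer: 5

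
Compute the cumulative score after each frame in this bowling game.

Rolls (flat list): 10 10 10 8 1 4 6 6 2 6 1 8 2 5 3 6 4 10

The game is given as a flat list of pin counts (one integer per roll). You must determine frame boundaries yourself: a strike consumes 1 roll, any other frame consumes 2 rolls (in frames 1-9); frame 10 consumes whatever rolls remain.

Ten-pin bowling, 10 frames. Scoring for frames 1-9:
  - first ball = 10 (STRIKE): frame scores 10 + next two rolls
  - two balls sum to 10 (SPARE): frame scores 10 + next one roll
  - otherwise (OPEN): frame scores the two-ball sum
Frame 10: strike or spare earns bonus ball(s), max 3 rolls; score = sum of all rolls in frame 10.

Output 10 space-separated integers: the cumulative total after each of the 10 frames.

Frame 1: STRIKE. 10 + next two rolls (10+10) = 30. Cumulative: 30
Frame 2: STRIKE. 10 + next two rolls (10+8) = 28. Cumulative: 58
Frame 3: STRIKE. 10 + next two rolls (8+1) = 19. Cumulative: 77
Frame 4: OPEN (8+1=9). Cumulative: 86
Frame 5: SPARE (4+6=10). 10 + next roll (6) = 16. Cumulative: 102
Frame 6: OPEN (6+2=8). Cumulative: 110
Frame 7: OPEN (6+1=7). Cumulative: 117
Frame 8: SPARE (8+2=10). 10 + next roll (5) = 15. Cumulative: 132
Frame 9: OPEN (5+3=8). Cumulative: 140
Frame 10: SPARE. Sum of all frame-10 rolls (6+4+10) = 20. Cumulative: 160

Answer: 30 58 77 86 102 110 117 132 140 160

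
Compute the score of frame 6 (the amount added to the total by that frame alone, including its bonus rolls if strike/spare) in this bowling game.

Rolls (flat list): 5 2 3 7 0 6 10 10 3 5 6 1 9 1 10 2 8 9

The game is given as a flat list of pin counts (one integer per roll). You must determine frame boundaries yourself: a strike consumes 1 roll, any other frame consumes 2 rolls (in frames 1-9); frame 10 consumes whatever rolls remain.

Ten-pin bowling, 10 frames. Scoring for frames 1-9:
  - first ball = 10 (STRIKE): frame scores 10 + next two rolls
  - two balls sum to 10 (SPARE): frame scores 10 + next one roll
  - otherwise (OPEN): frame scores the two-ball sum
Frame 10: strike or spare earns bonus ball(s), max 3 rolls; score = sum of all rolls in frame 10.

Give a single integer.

Answer: 8

Derivation:
Frame 1: OPEN (5+2=7). Cumulative: 7
Frame 2: SPARE (3+7=10). 10 + next roll (0) = 10. Cumulative: 17
Frame 3: OPEN (0+6=6). Cumulative: 23
Frame 4: STRIKE. 10 + next two rolls (10+3) = 23. Cumulative: 46
Frame 5: STRIKE. 10 + next two rolls (3+5) = 18. Cumulative: 64
Frame 6: OPEN (3+5=8). Cumulative: 72
Frame 7: OPEN (6+1=7). Cumulative: 79
Frame 8: SPARE (9+1=10). 10 + next roll (10) = 20. Cumulative: 99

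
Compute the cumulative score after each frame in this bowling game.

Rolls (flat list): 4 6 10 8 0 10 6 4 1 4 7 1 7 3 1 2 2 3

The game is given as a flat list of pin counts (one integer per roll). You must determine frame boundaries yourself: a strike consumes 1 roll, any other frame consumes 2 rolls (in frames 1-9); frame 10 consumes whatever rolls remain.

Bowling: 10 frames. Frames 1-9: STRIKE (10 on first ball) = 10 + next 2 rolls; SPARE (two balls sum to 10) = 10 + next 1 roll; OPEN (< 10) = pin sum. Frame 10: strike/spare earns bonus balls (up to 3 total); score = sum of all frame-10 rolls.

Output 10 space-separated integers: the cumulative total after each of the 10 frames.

Answer: 20 38 46 66 77 82 90 101 104 109

Derivation:
Frame 1: SPARE (4+6=10). 10 + next roll (10) = 20. Cumulative: 20
Frame 2: STRIKE. 10 + next two rolls (8+0) = 18. Cumulative: 38
Frame 3: OPEN (8+0=8). Cumulative: 46
Frame 4: STRIKE. 10 + next two rolls (6+4) = 20. Cumulative: 66
Frame 5: SPARE (6+4=10). 10 + next roll (1) = 11. Cumulative: 77
Frame 6: OPEN (1+4=5). Cumulative: 82
Frame 7: OPEN (7+1=8). Cumulative: 90
Frame 8: SPARE (7+3=10). 10 + next roll (1) = 11. Cumulative: 101
Frame 9: OPEN (1+2=3). Cumulative: 104
Frame 10: OPEN. Sum of all frame-10 rolls (2+3) = 5. Cumulative: 109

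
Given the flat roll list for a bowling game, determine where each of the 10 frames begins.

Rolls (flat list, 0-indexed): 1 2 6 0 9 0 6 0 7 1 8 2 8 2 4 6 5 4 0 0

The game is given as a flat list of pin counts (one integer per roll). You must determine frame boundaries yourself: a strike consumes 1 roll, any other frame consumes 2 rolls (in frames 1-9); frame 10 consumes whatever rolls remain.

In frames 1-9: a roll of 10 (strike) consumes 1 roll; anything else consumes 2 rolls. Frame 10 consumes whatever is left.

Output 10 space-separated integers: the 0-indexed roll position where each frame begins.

Frame 1 starts at roll index 0: rolls=1,2 (sum=3), consumes 2 rolls
Frame 2 starts at roll index 2: rolls=6,0 (sum=6), consumes 2 rolls
Frame 3 starts at roll index 4: rolls=9,0 (sum=9), consumes 2 rolls
Frame 4 starts at roll index 6: rolls=6,0 (sum=6), consumes 2 rolls
Frame 5 starts at roll index 8: rolls=7,1 (sum=8), consumes 2 rolls
Frame 6 starts at roll index 10: rolls=8,2 (sum=10), consumes 2 rolls
Frame 7 starts at roll index 12: rolls=8,2 (sum=10), consumes 2 rolls
Frame 8 starts at roll index 14: rolls=4,6 (sum=10), consumes 2 rolls
Frame 9 starts at roll index 16: rolls=5,4 (sum=9), consumes 2 rolls
Frame 10 starts at roll index 18: 2 remaining rolls

Answer: 0 2 4 6 8 10 12 14 16 18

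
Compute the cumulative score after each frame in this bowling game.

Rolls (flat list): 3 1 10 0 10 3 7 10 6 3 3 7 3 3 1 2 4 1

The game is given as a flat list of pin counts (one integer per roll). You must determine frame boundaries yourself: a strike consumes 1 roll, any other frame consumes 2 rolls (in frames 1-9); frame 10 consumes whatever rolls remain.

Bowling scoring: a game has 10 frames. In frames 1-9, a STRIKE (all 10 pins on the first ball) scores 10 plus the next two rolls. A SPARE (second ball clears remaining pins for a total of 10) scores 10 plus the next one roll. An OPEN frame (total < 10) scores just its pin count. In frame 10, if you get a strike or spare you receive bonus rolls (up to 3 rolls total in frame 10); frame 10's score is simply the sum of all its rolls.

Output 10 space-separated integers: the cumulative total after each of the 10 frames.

Frame 1: OPEN (3+1=4). Cumulative: 4
Frame 2: STRIKE. 10 + next two rolls (0+10) = 20. Cumulative: 24
Frame 3: SPARE (0+10=10). 10 + next roll (3) = 13. Cumulative: 37
Frame 4: SPARE (3+7=10). 10 + next roll (10) = 20. Cumulative: 57
Frame 5: STRIKE. 10 + next two rolls (6+3) = 19. Cumulative: 76
Frame 6: OPEN (6+3=9). Cumulative: 85
Frame 7: SPARE (3+7=10). 10 + next roll (3) = 13. Cumulative: 98
Frame 8: OPEN (3+3=6). Cumulative: 104
Frame 9: OPEN (1+2=3). Cumulative: 107
Frame 10: OPEN. Sum of all frame-10 rolls (4+1) = 5. Cumulative: 112

Answer: 4 24 37 57 76 85 98 104 107 112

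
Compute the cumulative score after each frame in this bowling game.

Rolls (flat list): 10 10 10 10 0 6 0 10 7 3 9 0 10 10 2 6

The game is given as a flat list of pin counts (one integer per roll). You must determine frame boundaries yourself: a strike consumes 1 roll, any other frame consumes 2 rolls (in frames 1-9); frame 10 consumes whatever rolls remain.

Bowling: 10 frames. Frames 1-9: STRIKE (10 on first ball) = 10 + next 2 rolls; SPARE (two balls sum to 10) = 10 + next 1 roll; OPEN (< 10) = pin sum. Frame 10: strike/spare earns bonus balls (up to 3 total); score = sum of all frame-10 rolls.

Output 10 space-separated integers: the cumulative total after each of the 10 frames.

Frame 1: STRIKE. 10 + next two rolls (10+10) = 30. Cumulative: 30
Frame 2: STRIKE. 10 + next two rolls (10+10) = 30. Cumulative: 60
Frame 3: STRIKE. 10 + next two rolls (10+0) = 20. Cumulative: 80
Frame 4: STRIKE. 10 + next two rolls (0+6) = 16. Cumulative: 96
Frame 5: OPEN (0+6=6). Cumulative: 102
Frame 6: SPARE (0+10=10). 10 + next roll (7) = 17. Cumulative: 119
Frame 7: SPARE (7+3=10). 10 + next roll (9) = 19. Cumulative: 138
Frame 8: OPEN (9+0=9). Cumulative: 147
Frame 9: STRIKE. 10 + next two rolls (10+2) = 22. Cumulative: 169
Frame 10: STRIKE. Sum of all frame-10 rolls (10+2+6) = 18. Cumulative: 187

Answer: 30 60 80 96 102 119 138 147 169 187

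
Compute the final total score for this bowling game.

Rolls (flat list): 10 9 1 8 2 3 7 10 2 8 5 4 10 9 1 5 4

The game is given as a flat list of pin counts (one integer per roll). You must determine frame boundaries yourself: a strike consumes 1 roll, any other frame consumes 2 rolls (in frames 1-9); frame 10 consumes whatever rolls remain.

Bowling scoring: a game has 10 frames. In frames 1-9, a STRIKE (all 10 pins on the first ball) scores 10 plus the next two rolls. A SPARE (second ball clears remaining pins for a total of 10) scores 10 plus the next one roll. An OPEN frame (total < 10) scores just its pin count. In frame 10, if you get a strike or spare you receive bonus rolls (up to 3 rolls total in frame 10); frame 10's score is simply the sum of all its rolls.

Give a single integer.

Answer: 159

Derivation:
Frame 1: STRIKE. 10 + next two rolls (9+1) = 20. Cumulative: 20
Frame 2: SPARE (9+1=10). 10 + next roll (8) = 18. Cumulative: 38
Frame 3: SPARE (8+2=10). 10 + next roll (3) = 13. Cumulative: 51
Frame 4: SPARE (3+7=10). 10 + next roll (10) = 20. Cumulative: 71
Frame 5: STRIKE. 10 + next two rolls (2+8) = 20. Cumulative: 91
Frame 6: SPARE (2+8=10). 10 + next roll (5) = 15. Cumulative: 106
Frame 7: OPEN (5+4=9). Cumulative: 115
Frame 8: STRIKE. 10 + next two rolls (9+1) = 20. Cumulative: 135
Frame 9: SPARE (9+1=10). 10 + next roll (5) = 15. Cumulative: 150
Frame 10: OPEN. Sum of all frame-10 rolls (5+4) = 9. Cumulative: 159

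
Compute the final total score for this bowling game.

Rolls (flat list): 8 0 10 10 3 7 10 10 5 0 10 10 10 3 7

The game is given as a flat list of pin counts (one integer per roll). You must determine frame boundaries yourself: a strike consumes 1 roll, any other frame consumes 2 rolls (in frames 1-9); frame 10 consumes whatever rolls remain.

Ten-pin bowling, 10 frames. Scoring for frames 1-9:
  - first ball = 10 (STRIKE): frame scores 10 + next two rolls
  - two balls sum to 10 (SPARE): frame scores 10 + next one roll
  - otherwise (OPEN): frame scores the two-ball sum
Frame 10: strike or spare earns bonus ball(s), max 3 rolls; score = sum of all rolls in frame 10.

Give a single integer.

Frame 1: OPEN (8+0=8). Cumulative: 8
Frame 2: STRIKE. 10 + next two rolls (10+3) = 23. Cumulative: 31
Frame 3: STRIKE. 10 + next two rolls (3+7) = 20. Cumulative: 51
Frame 4: SPARE (3+7=10). 10 + next roll (10) = 20. Cumulative: 71
Frame 5: STRIKE. 10 + next two rolls (10+5) = 25. Cumulative: 96
Frame 6: STRIKE. 10 + next two rolls (5+0) = 15. Cumulative: 111
Frame 7: OPEN (5+0=5). Cumulative: 116
Frame 8: STRIKE. 10 + next two rolls (10+10) = 30. Cumulative: 146
Frame 9: STRIKE. 10 + next two rolls (10+3) = 23. Cumulative: 169
Frame 10: STRIKE. Sum of all frame-10 rolls (10+3+7) = 20. Cumulative: 189

Answer: 189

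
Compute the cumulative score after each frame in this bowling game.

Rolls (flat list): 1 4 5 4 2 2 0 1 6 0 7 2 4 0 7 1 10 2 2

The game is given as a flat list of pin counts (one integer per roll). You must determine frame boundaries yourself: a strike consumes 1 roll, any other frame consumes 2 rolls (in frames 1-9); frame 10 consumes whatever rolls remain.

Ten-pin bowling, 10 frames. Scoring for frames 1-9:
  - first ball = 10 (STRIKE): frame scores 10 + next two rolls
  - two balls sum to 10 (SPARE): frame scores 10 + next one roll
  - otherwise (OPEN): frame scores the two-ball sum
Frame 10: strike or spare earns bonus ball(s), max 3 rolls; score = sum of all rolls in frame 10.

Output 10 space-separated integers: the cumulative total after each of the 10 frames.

Frame 1: OPEN (1+4=5). Cumulative: 5
Frame 2: OPEN (5+4=9). Cumulative: 14
Frame 3: OPEN (2+2=4). Cumulative: 18
Frame 4: OPEN (0+1=1). Cumulative: 19
Frame 5: OPEN (6+0=6). Cumulative: 25
Frame 6: OPEN (7+2=9). Cumulative: 34
Frame 7: OPEN (4+0=4). Cumulative: 38
Frame 8: OPEN (7+1=8). Cumulative: 46
Frame 9: STRIKE. 10 + next two rolls (2+2) = 14. Cumulative: 60
Frame 10: OPEN. Sum of all frame-10 rolls (2+2) = 4. Cumulative: 64

Answer: 5 14 18 19 25 34 38 46 60 64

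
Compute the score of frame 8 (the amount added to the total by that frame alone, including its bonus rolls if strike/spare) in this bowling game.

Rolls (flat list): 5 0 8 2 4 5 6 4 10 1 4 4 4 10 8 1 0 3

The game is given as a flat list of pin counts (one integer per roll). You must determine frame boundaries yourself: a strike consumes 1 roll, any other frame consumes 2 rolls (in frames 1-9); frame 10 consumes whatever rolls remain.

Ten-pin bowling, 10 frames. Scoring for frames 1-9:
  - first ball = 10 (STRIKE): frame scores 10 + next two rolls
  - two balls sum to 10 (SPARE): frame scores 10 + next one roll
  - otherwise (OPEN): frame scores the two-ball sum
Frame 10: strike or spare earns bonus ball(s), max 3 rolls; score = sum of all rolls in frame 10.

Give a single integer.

Frame 1: OPEN (5+0=5). Cumulative: 5
Frame 2: SPARE (8+2=10). 10 + next roll (4) = 14. Cumulative: 19
Frame 3: OPEN (4+5=9). Cumulative: 28
Frame 4: SPARE (6+4=10). 10 + next roll (10) = 20. Cumulative: 48
Frame 5: STRIKE. 10 + next two rolls (1+4) = 15. Cumulative: 63
Frame 6: OPEN (1+4=5). Cumulative: 68
Frame 7: OPEN (4+4=8). Cumulative: 76
Frame 8: STRIKE. 10 + next two rolls (8+1) = 19. Cumulative: 95
Frame 9: OPEN (8+1=9). Cumulative: 104
Frame 10: OPEN. Sum of all frame-10 rolls (0+3) = 3. Cumulative: 107

Answer: 19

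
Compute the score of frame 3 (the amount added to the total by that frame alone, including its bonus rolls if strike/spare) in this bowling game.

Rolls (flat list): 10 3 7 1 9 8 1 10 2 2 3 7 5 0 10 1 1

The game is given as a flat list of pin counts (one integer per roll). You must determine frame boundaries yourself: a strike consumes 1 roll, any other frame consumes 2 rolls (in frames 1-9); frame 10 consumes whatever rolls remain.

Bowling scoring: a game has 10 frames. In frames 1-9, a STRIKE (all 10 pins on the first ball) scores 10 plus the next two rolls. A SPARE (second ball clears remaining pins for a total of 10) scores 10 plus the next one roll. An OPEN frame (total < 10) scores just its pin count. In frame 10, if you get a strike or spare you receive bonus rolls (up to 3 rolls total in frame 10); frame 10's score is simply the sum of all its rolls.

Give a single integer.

Answer: 18

Derivation:
Frame 1: STRIKE. 10 + next two rolls (3+7) = 20. Cumulative: 20
Frame 2: SPARE (3+7=10). 10 + next roll (1) = 11. Cumulative: 31
Frame 3: SPARE (1+9=10). 10 + next roll (8) = 18. Cumulative: 49
Frame 4: OPEN (8+1=9). Cumulative: 58
Frame 5: STRIKE. 10 + next two rolls (2+2) = 14. Cumulative: 72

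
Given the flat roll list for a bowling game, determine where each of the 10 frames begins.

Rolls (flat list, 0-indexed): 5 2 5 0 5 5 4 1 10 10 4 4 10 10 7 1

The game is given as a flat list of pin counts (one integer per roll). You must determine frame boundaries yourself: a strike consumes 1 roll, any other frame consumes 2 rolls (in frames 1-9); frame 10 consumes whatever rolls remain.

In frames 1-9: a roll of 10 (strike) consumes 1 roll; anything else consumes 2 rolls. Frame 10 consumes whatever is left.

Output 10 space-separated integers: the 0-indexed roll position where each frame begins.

Answer: 0 2 4 6 8 9 10 12 13 14

Derivation:
Frame 1 starts at roll index 0: rolls=5,2 (sum=7), consumes 2 rolls
Frame 2 starts at roll index 2: rolls=5,0 (sum=5), consumes 2 rolls
Frame 3 starts at roll index 4: rolls=5,5 (sum=10), consumes 2 rolls
Frame 4 starts at roll index 6: rolls=4,1 (sum=5), consumes 2 rolls
Frame 5 starts at roll index 8: roll=10 (strike), consumes 1 roll
Frame 6 starts at roll index 9: roll=10 (strike), consumes 1 roll
Frame 7 starts at roll index 10: rolls=4,4 (sum=8), consumes 2 rolls
Frame 8 starts at roll index 12: roll=10 (strike), consumes 1 roll
Frame 9 starts at roll index 13: roll=10 (strike), consumes 1 roll
Frame 10 starts at roll index 14: 2 remaining rolls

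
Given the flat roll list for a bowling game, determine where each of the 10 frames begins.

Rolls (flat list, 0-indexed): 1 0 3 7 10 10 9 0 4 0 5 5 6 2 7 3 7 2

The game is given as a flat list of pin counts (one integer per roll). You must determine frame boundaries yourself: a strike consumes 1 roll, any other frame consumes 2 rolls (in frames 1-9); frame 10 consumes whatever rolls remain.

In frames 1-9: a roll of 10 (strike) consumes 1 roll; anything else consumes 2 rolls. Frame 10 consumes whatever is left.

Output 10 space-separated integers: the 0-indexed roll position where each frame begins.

Answer: 0 2 4 5 6 8 10 12 14 16

Derivation:
Frame 1 starts at roll index 0: rolls=1,0 (sum=1), consumes 2 rolls
Frame 2 starts at roll index 2: rolls=3,7 (sum=10), consumes 2 rolls
Frame 3 starts at roll index 4: roll=10 (strike), consumes 1 roll
Frame 4 starts at roll index 5: roll=10 (strike), consumes 1 roll
Frame 5 starts at roll index 6: rolls=9,0 (sum=9), consumes 2 rolls
Frame 6 starts at roll index 8: rolls=4,0 (sum=4), consumes 2 rolls
Frame 7 starts at roll index 10: rolls=5,5 (sum=10), consumes 2 rolls
Frame 8 starts at roll index 12: rolls=6,2 (sum=8), consumes 2 rolls
Frame 9 starts at roll index 14: rolls=7,3 (sum=10), consumes 2 rolls
Frame 10 starts at roll index 16: 2 remaining rolls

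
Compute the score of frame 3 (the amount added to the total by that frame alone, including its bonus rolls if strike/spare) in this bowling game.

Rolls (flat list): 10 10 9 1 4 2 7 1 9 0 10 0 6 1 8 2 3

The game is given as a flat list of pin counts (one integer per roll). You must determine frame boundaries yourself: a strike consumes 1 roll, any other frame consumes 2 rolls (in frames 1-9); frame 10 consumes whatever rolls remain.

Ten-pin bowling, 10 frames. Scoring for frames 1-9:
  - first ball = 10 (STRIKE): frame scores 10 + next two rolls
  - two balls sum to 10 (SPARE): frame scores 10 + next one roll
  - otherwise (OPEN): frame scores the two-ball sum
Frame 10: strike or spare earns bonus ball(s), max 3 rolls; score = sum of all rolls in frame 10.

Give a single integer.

Answer: 14

Derivation:
Frame 1: STRIKE. 10 + next two rolls (10+9) = 29. Cumulative: 29
Frame 2: STRIKE. 10 + next two rolls (9+1) = 20. Cumulative: 49
Frame 3: SPARE (9+1=10). 10 + next roll (4) = 14. Cumulative: 63
Frame 4: OPEN (4+2=6). Cumulative: 69
Frame 5: OPEN (7+1=8). Cumulative: 77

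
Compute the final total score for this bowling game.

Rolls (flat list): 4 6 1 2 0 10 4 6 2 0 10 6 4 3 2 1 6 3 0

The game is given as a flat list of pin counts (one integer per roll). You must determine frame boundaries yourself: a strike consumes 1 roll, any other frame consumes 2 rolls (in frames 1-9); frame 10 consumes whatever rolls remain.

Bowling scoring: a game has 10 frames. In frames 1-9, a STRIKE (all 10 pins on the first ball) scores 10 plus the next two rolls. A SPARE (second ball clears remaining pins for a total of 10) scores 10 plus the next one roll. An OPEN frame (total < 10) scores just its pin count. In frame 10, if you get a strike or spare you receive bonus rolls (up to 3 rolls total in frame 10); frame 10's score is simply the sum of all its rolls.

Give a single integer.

Frame 1: SPARE (4+6=10). 10 + next roll (1) = 11. Cumulative: 11
Frame 2: OPEN (1+2=3). Cumulative: 14
Frame 3: SPARE (0+10=10). 10 + next roll (4) = 14. Cumulative: 28
Frame 4: SPARE (4+6=10). 10 + next roll (2) = 12. Cumulative: 40
Frame 5: OPEN (2+0=2). Cumulative: 42
Frame 6: STRIKE. 10 + next two rolls (6+4) = 20. Cumulative: 62
Frame 7: SPARE (6+4=10). 10 + next roll (3) = 13. Cumulative: 75
Frame 8: OPEN (3+2=5). Cumulative: 80
Frame 9: OPEN (1+6=7). Cumulative: 87
Frame 10: OPEN. Sum of all frame-10 rolls (3+0) = 3. Cumulative: 90

Answer: 90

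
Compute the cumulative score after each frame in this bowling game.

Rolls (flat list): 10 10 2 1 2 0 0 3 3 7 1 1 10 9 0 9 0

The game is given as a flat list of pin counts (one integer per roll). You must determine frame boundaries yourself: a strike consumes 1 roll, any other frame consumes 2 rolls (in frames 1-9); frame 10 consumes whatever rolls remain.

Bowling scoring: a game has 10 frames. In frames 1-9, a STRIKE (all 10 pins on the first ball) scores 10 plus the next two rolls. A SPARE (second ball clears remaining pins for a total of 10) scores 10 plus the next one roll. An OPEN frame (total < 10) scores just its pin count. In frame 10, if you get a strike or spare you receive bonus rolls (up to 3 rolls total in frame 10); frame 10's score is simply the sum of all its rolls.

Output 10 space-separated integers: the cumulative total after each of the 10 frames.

Answer: 22 35 38 40 43 54 56 75 84 93

Derivation:
Frame 1: STRIKE. 10 + next two rolls (10+2) = 22. Cumulative: 22
Frame 2: STRIKE. 10 + next two rolls (2+1) = 13. Cumulative: 35
Frame 3: OPEN (2+1=3). Cumulative: 38
Frame 4: OPEN (2+0=2). Cumulative: 40
Frame 5: OPEN (0+3=3). Cumulative: 43
Frame 6: SPARE (3+7=10). 10 + next roll (1) = 11. Cumulative: 54
Frame 7: OPEN (1+1=2). Cumulative: 56
Frame 8: STRIKE. 10 + next two rolls (9+0) = 19. Cumulative: 75
Frame 9: OPEN (9+0=9). Cumulative: 84
Frame 10: OPEN. Sum of all frame-10 rolls (9+0) = 9. Cumulative: 93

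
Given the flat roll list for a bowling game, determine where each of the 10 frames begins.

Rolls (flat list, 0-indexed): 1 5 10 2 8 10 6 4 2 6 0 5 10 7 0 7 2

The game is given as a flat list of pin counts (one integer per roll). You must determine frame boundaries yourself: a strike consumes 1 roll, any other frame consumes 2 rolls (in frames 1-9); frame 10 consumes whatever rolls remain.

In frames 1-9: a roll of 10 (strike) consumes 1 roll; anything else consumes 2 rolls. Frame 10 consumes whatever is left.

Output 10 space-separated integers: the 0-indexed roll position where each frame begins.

Frame 1 starts at roll index 0: rolls=1,5 (sum=6), consumes 2 rolls
Frame 2 starts at roll index 2: roll=10 (strike), consumes 1 roll
Frame 3 starts at roll index 3: rolls=2,8 (sum=10), consumes 2 rolls
Frame 4 starts at roll index 5: roll=10 (strike), consumes 1 roll
Frame 5 starts at roll index 6: rolls=6,4 (sum=10), consumes 2 rolls
Frame 6 starts at roll index 8: rolls=2,6 (sum=8), consumes 2 rolls
Frame 7 starts at roll index 10: rolls=0,5 (sum=5), consumes 2 rolls
Frame 8 starts at roll index 12: roll=10 (strike), consumes 1 roll
Frame 9 starts at roll index 13: rolls=7,0 (sum=7), consumes 2 rolls
Frame 10 starts at roll index 15: 2 remaining rolls

Answer: 0 2 3 5 6 8 10 12 13 15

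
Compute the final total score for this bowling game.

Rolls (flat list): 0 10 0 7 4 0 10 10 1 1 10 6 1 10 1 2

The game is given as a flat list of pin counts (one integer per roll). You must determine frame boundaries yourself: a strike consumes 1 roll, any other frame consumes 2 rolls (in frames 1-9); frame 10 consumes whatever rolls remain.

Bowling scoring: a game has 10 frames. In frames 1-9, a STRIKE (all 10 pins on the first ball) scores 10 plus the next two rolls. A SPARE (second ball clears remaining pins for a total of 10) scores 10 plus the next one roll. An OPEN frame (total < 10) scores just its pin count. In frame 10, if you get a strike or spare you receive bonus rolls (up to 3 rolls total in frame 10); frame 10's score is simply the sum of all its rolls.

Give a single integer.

Frame 1: SPARE (0+10=10). 10 + next roll (0) = 10. Cumulative: 10
Frame 2: OPEN (0+7=7). Cumulative: 17
Frame 3: OPEN (4+0=4). Cumulative: 21
Frame 4: STRIKE. 10 + next two rolls (10+1) = 21. Cumulative: 42
Frame 5: STRIKE. 10 + next two rolls (1+1) = 12. Cumulative: 54
Frame 6: OPEN (1+1=2). Cumulative: 56
Frame 7: STRIKE. 10 + next two rolls (6+1) = 17. Cumulative: 73
Frame 8: OPEN (6+1=7). Cumulative: 80
Frame 9: STRIKE. 10 + next two rolls (1+2) = 13. Cumulative: 93
Frame 10: OPEN. Sum of all frame-10 rolls (1+2) = 3. Cumulative: 96

Answer: 96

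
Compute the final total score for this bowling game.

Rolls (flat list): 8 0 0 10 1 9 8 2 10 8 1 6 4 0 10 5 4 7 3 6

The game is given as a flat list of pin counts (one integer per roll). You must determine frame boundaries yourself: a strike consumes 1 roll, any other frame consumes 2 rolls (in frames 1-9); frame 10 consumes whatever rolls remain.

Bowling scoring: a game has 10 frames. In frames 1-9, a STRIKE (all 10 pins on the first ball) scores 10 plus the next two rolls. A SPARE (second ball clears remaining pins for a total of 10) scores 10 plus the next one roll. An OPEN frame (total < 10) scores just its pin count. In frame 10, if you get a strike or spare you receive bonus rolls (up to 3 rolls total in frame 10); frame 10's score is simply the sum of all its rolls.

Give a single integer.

Answer: 135

Derivation:
Frame 1: OPEN (8+0=8). Cumulative: 8
Frame 2: SPARE (0+10=10). 10 + next roll (1) = 11. Cumulative: 19
Frame 3: SPARE (1+9=10). 10 + next roll (8) = 18. Cumulative: 37
Frame 4: SPARE (8+2=10). 10 + next roll (10) = 20. Cumulative: 57
Frame 5: STRIKE. 10 + next two rolls (8+1) = 19. Cumulative: 76
Frame 6: OPEN (8+1=9). Cumulative: 85
Frame 7: SPARE (6+4=10). 10 + next roll (0) = 10. Cumulative: 95
Frame 8: SPARE (0+10=10). 10 + next roll (5) = 15. Cumulative: 110
Frame 9: OPEN (5+4=9). Cumulative: 119
Frame 10: SPARE. Sum of all frame-10 rolls (7+3+6) = 16. Cumulative: 135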